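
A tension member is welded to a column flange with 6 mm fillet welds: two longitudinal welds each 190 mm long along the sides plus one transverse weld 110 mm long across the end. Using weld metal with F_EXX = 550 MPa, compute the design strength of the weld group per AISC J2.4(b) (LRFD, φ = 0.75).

φR_n ≈ 514 kN

t_e = 0.707 × 6 = 4.242 mm.
R_nwl = 0.6 × 550 × 4.242 × 380 × 10⁻³ = 531.9 kN (longitudinal, 2 welds).
R_nwt = 0.6 × 550 × 4.242 × 110 × 10⁻³ = 154 kN (transverse, base value).
(i) R_nwl + R_nwt = 685.9 kN; (ii) 0.85 R_nwl + 1.5 R_nwt = 683.1 kN.
R_n = max = 685.9 kN [governs: (i)]; φR_n = 514.4 kN.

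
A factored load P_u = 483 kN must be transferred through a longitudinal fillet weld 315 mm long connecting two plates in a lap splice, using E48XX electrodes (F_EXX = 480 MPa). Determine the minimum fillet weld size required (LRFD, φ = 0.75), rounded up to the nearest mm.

w = 11 mm

Total weld length L = 315 mm.
Required throat t_e = P_u / (φ × 0.6 F_EXX × L) = 483 / (0.75 × 0.6 × 480 × 315 × 10⁻³) = 7.099 mm.
Required leg w = t_e / 0.707 = 10.04 mm → use 11 mm.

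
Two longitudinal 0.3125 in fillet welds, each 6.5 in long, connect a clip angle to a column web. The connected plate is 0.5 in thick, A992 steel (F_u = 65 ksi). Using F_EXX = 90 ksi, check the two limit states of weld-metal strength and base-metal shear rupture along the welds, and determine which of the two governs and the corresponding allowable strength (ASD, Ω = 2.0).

R_n/Ω ≈ 77.5 kips (weld metal governs)

t_e = 0.707 × 0.3125 = 0.2209 in; L = 13 in.
Weld metal: R_n/Ω = (1/2.0) × 0.6 × 90 × 0.2209 × 13 = 77.55 kips.
Base metal (shear rupture): R_n/Ω = (1/2.0) × 0.6 × 65 × 0.5 × 13 = 126.8 kips.
Governing: weld metal.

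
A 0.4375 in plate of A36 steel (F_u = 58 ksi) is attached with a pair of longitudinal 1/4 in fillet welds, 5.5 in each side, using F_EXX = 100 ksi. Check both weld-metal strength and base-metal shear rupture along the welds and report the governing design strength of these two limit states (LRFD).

φR_n ≈ 87.5 kip (weld metal governs)

t_e = 0.707 × 0.25 = 0.1767 in; L = 11 in.
Weld metal: φR_n = 0.75 × 0.6 × 100 × 0.1767 × 11 = 87.49 kip.
Base metal (shear rupture): φR_n = 0.75 × 0.6 × 58 × 0.4375 × 11 = 125.6 kip.
Governing: weld metal.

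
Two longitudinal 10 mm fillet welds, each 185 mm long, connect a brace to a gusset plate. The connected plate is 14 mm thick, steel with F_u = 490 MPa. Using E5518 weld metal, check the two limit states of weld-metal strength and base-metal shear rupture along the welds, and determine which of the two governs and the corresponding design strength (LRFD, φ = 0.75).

E55XX → F_EXX = 550 MPa.
t_e = 0.707 × 10 = 7.07 mm; L = 370 mm.
Weld metal: φR_n = 0.75 × 0.6 × 550 × 7.07 × 370 × 10⁻³ = 647.4 kN.
Base metal (shear rupture): φR_n = 0.75 × 0.6 × 490 × 14 × 370 × 10⁻³ = 1142 kN.
Governing: weld metal.

φR_n ≈ 647 kN (weld metal governs)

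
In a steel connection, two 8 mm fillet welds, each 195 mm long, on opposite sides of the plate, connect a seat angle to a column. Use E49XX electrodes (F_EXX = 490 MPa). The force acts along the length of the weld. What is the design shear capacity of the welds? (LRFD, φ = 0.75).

Effective throat t_e = 0.707 × 8 = 5.656 mm.
Total length L = 390 mm; A_we = 5.656 × 390 = 2206 mm².
F_nw = 0.6 F_EXX = 0.6 × 490 = 294 MPa.
φR_n = 0.75 × 294 × 2206 × 10⁻³ = 486.4 kN.

φR_n ≈ 486 kN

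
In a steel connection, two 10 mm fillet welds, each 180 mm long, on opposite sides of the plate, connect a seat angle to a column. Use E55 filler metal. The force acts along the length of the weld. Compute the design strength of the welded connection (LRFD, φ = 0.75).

φR_n ≈ 630 kN

E55XX → F_EXX = 550 MPa.
Effective throat t_e = 0.707 × 10 = 7.07 mm.
Total length L = 360 mm; A_we = 7.07 × 360 = 2545 mm².
F_nw = 0.6 F_EXX = 0.6 × 550 = 330 MPa.
φR_n = 0.75 × 330 × 2545 × 10⁻³ = 629.9 kN.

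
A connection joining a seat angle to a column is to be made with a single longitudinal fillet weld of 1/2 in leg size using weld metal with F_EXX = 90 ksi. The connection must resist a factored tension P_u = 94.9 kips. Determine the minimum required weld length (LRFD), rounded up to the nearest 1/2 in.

L = 7 in

Throat t_e = 0.707 × 0.5 = 0.3535 in.
φr_n = 0.75 × 0.6 × 90 × 0.3535 = 14.32 kips/in.
L_req = P_u / φr_n = 94.9 / 14.32 = 6.629 in total.
Round up → use L = 7 in.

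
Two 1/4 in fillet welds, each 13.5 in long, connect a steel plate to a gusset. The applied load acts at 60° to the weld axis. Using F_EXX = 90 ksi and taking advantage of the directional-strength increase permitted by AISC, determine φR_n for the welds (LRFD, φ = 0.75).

t_e = 0.707 × 0.25 = 0.1767 in; A_we = 0.1767 × 27 = 4.772 in².
Directional factor: 1.0 + 0.5 sin^1.5(60°) = 1.403.
F_nw = 0.6 × 90 × 1.403 = 75.76 ksi.
φR_n = 0.75 × 75.76 × 4.772 = 271.2 kip.

φR_n ≈ 271 kip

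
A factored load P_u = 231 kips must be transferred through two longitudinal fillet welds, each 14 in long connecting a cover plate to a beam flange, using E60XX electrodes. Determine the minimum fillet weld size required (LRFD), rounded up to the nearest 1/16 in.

w = 7/16 in

E60XX → F_EXX = 60 ksi.
Total weld length L = 28 in.
Required throat t_e = P_u / (φ × 0.6 F_EXX × L) = 231 / (0.75 × 0.6 × 60 × 28) = 0.3056 in.
Required leg w = t_e / 0.707 = 0.4322 in → use 7/16 in.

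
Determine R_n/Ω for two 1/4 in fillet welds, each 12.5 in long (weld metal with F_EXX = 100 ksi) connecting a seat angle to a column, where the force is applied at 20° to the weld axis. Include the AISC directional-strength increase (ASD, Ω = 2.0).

t_e = 0.707 × 0.25 = 0.1767 in; A_we = 0.1767 × 25 = 4.419 in².
Directional factor: 1.0 + 0.5 sin^1.5(20°) = 1.1.
F_nw = 0.6 × 100 × 1.1 = 66 ksi.
R_n/Ω = (66 × 4.419) / 2.0 = 145.8 kips.

R_n/Ω ≈ 146 kips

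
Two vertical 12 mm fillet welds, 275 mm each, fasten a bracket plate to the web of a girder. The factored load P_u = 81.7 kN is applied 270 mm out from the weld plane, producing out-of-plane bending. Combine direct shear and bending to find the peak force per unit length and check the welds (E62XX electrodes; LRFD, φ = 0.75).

E62XX → F_EXX = 620 MPa.
L_w = 2 × 275 = 550 mm; section modulus (unit throat) S = 2 × L²/6 = 25210 mm².
Direct shear f_v = P/L_w = 81.7×10³/550 = 148.5 N/mm.
Moment M = P × e = 81.7×10³ × 270 = 22059000 N·mm; bending f_b = M/S = 875.1 N/mm.
f_max = √(f_v² + f_b²) = √(148.5² + 875.1²) = 887.6 N/mm.
φr_n = 0.75 × 0.6 × 620 × (0.707 × 12) = 2367 N/mm → adequate.

f_max ≈ 888 N/mm; adequate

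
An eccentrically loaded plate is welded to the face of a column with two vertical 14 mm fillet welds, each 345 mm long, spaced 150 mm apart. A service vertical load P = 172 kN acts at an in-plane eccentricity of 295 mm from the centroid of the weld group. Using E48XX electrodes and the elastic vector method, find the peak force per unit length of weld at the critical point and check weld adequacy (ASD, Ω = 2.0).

f_max ≈ 1020 N/mm; adequate

E48XX → F_EXX = 480 MPa.
Total weld length L_w = 690 mm. Treat welds as unit-width lines.
Polar moment about centroid: J = 2[d³/12 + d(b/2)²] = 2[345³/12 + 345×75²] = 10730000 mm³.
Direct shear f_v = P/L_w = 172×10³ / 690 = 249.3 N/mm (vertical).
Torsion M = P·e = 172×10³ × 295 = 50740000 N·mm.
Critical point at (x, y) = (75, 172.5) from centroid. f_tx = M·y/J = 816.1 N/mm; f_ty = M·x/J = 354.8 N/mm.
Resultant f_max = √[f_tx² + (f_v + f_ty)²] = √[816.1² + (249.3 + 354.8)²] = 1015 N/mm.
Capacity per unit length: r_n/Ω = (1/2.0) × 0.6 × 480 × (0.707 × 14) = 1425 N/mm.
1015 ≤ 1425 → adequate.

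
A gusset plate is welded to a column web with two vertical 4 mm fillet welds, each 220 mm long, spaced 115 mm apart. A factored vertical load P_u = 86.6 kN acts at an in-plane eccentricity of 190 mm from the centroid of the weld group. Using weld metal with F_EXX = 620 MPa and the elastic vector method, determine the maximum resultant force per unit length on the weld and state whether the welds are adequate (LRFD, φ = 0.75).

f_max ≈ 744 N/mm; adequate

Total weld length L_w = 440 mm. Treat welds as unit-width lines.
Polar moment about centroid: J = 2[d³/12 + d(b/2)²] = 2[220³/12 + 220×57.5²] = 3229000 mm³.
Direct shear f_v = P/L_w = 86.6×10³ / 440 = 196.8 N/mm (vertical).
Torsion M = P·e = 86.6×10³ × 190 = 16454000 N·mm.
Critical point at (x, y) = (57.5, 110) from centroid. f_tx = M·y/J = 560.5 N/mm; f_ty = M·x/J = 293 N/mm.
Resultant f_max = √[f_tx² + (f_v + f_ty)²] = √[560.5² + (196.8 + 293)²] = 744.3 N/mm.
Capacity per unit length: φr_n = 0.75 × 0.6 × 620 × (0.707 × 4) = 789 N/mm.
744.3 ≤ 789 → adequate.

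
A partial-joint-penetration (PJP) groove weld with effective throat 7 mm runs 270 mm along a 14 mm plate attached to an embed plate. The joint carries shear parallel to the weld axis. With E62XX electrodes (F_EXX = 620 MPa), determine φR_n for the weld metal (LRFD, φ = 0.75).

Effective throat (given) t_e = 7 mm.
A_we = 7 × 270 = 1890 mm².
F_nw = 0.6 F_EXX = 372 MPa.
φR_n = 0.75 × 372 × 1890 × 10⁻³ = 527.3 kN.

φR_n ≈ 527 kN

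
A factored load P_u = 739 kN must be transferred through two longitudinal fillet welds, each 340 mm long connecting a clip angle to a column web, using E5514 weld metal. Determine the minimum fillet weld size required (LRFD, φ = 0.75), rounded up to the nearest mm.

E55XX → F_EXX = 550 MPa.
Total weld length L = 680 mm.
Required throat t_e = P_u / (φ × 0.6 F_EXX × L) = 739 / (0.75 × 0.6 × 550 × 680 × 10⁻³) = 4.391 mm.
Required leg w = t_e / 0.707 = 6.211 mm → use 7 mm.

w = 7 mm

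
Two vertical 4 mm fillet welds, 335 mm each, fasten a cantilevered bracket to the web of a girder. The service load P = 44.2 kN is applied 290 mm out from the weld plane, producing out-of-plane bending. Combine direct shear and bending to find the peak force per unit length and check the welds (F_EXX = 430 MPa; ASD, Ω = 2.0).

L_w = 2 × 335 = 670 mm; section modulus (unit throat) S = 2 × L²/6 = 37410 mm².
Direct shear f_v = P/L_w = 44.2×10³/670 = 65.97 N/mm.
Moment M = P × e = 44.2×10³ × 290 = 12818000 N·mm; bending f_b = M/S = 342.7 N/mm.
f_max = √(f_v² + f_b²) = √(65.97² + 342.7²) = 348.9 N/mm.
r_n/Ω = (1/2.0) × 0.6 × 430 × (0.707 × 4) = 364.8 N/mm → adequate.

f_max ≈ 349 N/mm; adequate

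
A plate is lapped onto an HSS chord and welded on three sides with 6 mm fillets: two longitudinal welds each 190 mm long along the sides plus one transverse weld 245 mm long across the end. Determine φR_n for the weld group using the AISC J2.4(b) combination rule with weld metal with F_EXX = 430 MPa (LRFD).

φR_n ≈ 567 kN

t_e = 0.707 × 6 = 4.242 mm.
R_nwl = 0.6 × 430 × 4.242 × 380 × 10⁻³ = 415.9 kN (longitudinal, 2 welds).
R_nwt = 0.6 × 430 × 4.242 × 245 × 10⁻³ = 268.1 kN (transverse, base value).
(i) R_nwl + R_nwt = 684 kN; (ii) 0.85 R_nwl + 1.5 R_nwt = 755.7 kN.
R_n = max = 755.7 kN [governs: (ii)]; φR_n = 566.8 kN.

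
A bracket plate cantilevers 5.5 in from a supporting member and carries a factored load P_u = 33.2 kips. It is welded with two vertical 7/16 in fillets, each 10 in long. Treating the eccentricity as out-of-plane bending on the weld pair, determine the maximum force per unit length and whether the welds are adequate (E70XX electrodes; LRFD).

E70XX → F_EXX = 70 ksi.
L_w = 2 × 10 = 20 in; section modulus (unit throat) S = 2 × L²/6 = 33.33 in².
Direct shear f_v = P/L_w = 33.2/20 = 1.66 kip/in.
Moment M = P × e = 33.2 × 5.5 = 182.6 kip·in; bending f_b = M/S = 5.478 kip/in.
f_max = √(f_v² + f_b²) = √(1.66² + 5.478²) = 5.724 kip/in.
φr_n = 0.75 × 0.6 × 70 × (0.707 × 0.4375) = 9.743 kip/in → adequate.

f_max ≈ 5.72 kip/in; adequate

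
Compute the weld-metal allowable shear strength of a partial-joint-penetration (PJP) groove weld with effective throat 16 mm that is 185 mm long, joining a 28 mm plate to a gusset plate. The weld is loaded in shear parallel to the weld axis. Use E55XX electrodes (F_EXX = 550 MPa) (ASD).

Effective throat (given) t_e = 16 mm.
A_we = 16 × 185 = 2960 mm².
F_nw = 0.6 F_EXX = 330 MPa.
R_n/Ω = (330 × 2960) / 2.0 × 10⁻³ = 488.4 kN.

R_n/Ω ≈ 488 kN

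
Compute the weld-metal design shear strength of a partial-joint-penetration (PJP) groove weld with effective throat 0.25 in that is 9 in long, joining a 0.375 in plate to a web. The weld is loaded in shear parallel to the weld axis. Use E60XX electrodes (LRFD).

φR_n ≈ 60.8 kip

E60XX → F_EXX = 60 ksi.
Effective throat (given) t_e = 0.25 in.
A_we = 0.25 × 9 = 2.25 in².
F_nw = 0.6 F_EXX = 36 ksi.
φR_n = 0.75 × 36 × 2.25 = 60.75 kip.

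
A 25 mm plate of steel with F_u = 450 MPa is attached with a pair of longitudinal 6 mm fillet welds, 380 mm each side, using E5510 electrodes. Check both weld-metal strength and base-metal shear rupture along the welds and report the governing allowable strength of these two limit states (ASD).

E55XX → F_EXX = 550 MPa.
t_e = 0.707 × 6 = 4.242 mm; L = 760 mm.
Weld metal: R_n/Ω = (1/2.0) × 0.6 × 550 × 4.242 × 760 × 10⁻³ = 531.9 kN.
Base metal (shear rupture): R_n/Ω = (1/2.0) × 0.6 × 450 × 25 × 760 × 10⁻³ = 2565 kN.
Governing: weld metal.

R_n/Ω ≈ 532 kN (weld metal governs)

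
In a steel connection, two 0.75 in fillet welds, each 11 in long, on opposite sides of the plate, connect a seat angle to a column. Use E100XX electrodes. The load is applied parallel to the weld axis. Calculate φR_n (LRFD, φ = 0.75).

E100XX → F_EXX = 100 ksi.
Effective throat t_e = 0.707 × 0.75 = 0.5302 in.
Total length L = 22 in; A_we = 0.5302 × 22 = 11.67 in².
F_nw = 0.6 F_EXX = 0.6 × 100 = 60 ksi.
φR_n = 0.75 × 60 × 11.67 = 524.9 kips.

φR_n ≈ 525 kips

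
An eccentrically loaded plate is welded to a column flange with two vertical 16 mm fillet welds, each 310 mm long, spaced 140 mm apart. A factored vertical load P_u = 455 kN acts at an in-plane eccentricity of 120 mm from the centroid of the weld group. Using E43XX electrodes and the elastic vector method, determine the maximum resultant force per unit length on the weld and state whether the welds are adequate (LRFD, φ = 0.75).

f_max ≈ 1610 N/mm; adequate

E43XX → F_EXX = 430 MPa.
Total weld length L_w = 620 mm. Treat welds as unit-width lines.
Polar moment about centroid: J = 2[d³/12 + d(b/2)²] = 2[310³/12 + 310×70²] = 8003000 mm³.
Direct shear f_v = P/L_w = 455×10³ / 620 = 733.9 N/mm (vertical).
Torsion M = P·e = 455×10³ × 120 = 54600000 N·mm.
Critical point at (x, y) = (70, 155) from centroid. f_tx = M·y/J = 1057 N/mm; f_ty = M·x/J = 477.6 N/mm.
Resultant f_max = √[f_tx² + (f_v + f_ty)²] = √[1057² + (733.9 + 477.6)²] = 1608 N/mm.
Capacity per unit length: φr_n = 0.75 × 0.6 × 430 × (0.707 × 16) = 2189 N/mm.
1608 ≤ 2189 → adequate.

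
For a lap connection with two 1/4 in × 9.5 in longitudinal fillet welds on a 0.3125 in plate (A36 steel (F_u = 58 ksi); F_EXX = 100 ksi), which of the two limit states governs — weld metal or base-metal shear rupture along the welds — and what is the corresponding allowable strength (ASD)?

t_e = 0.707 × 0.25 = 0.1767 in; L = 19 in.
Weld metal: R_n/Ω = (1/2.0) × 0.6 × 100 × 0.1767 × 19 = 100.7 kips.
Base metal (shear rupture): R_n/Ω = (1/2.0) × 0.6 × 58 × 0.3125 × 19 = 103.3 kips.
Governing: weld metal.

R_n/Ω ≈ 101 kips (weld metal governs)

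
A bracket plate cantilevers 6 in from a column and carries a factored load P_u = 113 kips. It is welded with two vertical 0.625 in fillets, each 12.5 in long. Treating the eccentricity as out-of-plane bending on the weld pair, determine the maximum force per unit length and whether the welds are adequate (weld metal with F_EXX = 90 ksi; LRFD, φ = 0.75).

f_max ≈ 13.8 kip/in; adequate

L_w = 2 × 12.5 = 25 in; section modulus (unit throat) S = 2 × L²/6 = 52.08 in².
Direct shear f_v = P/L_w = 113/25 = 4.52 kip/in.
Moment M = P × e = 113 × 6 = 678 kip·in; bending f_b = M/S = 13.02 kip/in.
f_max = √(f_v² + f_b²) = √(4.52² + 13.02²) = 13.78 kip/in.
φr_n = 0.75 × 0.6 × 90 × (0.707 × 0.625) = 17.9 kip/in → adequate.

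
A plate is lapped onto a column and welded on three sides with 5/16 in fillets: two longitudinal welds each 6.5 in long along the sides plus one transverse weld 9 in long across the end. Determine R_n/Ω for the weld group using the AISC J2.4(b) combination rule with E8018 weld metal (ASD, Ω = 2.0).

E80XX → F_EXX = 80 ksi.
t_e = 0.707 × 0.3125 = 0.2209 in.
R_nwl = 0.6 × 80 × 0.2209 × 13 = 137.9 kip (longitudinal, 2 welds).
R_nwt = 0.6 × 80 × 0.2209 × 9 = 95.44 kip (transverse, base value).
(i) R_nwl + R_nwt = 233.3 kip; (ii) 0.85 R_nwl + 1.5 R_nwt = 260.4 kip.
R_n = max = 260.4 kip [governs: (ii)]; R_n/Ω = 130.2 kip.

R_n/Ω ≈ 130 kip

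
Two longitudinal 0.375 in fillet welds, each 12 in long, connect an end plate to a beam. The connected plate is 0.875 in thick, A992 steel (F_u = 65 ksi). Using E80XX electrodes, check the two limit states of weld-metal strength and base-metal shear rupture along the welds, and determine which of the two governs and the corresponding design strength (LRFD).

φR_n ≈ 229 kip (weld metal governs)

E80XX → F_EXX = 80 ksi.
t_e = 0.707 × 0.375 = 0.2651 in; L = 24 in.
Weld metal: φR_n = 0.75 × 0.6 × 80 × 0.2651 × 24 = 229.1 kip.
Base metal (shear rupture): φR_n = 0.75 × 0.6 × 65 × 0.875 × 24 = 614.2 kip.
Governing: weld metal.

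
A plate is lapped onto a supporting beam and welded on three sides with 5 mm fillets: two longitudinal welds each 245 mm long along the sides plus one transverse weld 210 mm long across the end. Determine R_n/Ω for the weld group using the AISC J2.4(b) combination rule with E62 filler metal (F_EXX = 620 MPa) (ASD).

t_e = 0.707 × 5 = 3.535 mm.
R_nwl = 0.6 × 620 × 3.535 × 490 × 10⁻³ = 644.4 kN (longitudinal, 2 welds).
R_nwt = 0.6 × 620 × 3.535 × 210 × 10⁻³ = 276.2 kN (transverse, base value).
(i) R_nwl + R_nwt = 920.5 kN; (ii) 0.85 R_nwl + 1.5 R_nwt = 961.9 kN.
R_n = max = 961.9 kN [governs: (ii)]; R_n/Ω = 481 kN.

R_n/Ω ≈ 481 kN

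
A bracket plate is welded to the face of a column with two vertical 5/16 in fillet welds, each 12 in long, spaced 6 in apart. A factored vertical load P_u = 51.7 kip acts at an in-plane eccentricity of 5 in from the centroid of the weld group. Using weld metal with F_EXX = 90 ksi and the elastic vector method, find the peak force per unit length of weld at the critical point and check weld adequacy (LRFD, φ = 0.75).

f_max ≈ 4.81 kip/in; adequate

Total weld length L_w = 24 in. Treat welds as unit-width lines.
Polar moment about centroid: J = 2[d³/12 + d(b/2)²] = 2[12³/12 + 12×3²] = 504 in³.
Direct shear f_v = P/L_w = 51.7 / 24 = 2.154 kip/in (vertical).
Torsion M = P·e = 51.7 × 5 = 258.5 kip·in.
Critical point at (x, y) = (3, 6) from centroid. f_tx = M·y/J = 3.077 kip/in; f_ty = M·x/J = 1.539 kip/in.
Resultant f_max = √[f_tx² + (f_v + f_ty)²] = √[3.077² + (2.154 + 1.539)²] = 4.807 kip/in.
Capacity per unit length: φr_n = 0.75 × 0.6 × 90 × (0.707 × 0.3125) = 8.948 kip/in.
4.807 ≤ 8.948 → adequate.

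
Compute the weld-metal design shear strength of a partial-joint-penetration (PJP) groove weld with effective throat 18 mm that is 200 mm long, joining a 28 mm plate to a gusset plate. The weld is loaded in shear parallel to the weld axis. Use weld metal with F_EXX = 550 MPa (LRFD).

Effective throat (given) t_e = 18 mm.
A_we = 18 × 200 = 3600 mm².
F_nw = 0.6 F_EXX = 330 MPa.
φR_n = 0.75 × 330 × 3600 × 10⁻³ = 891 kN.

φR_n ≈ 891 kN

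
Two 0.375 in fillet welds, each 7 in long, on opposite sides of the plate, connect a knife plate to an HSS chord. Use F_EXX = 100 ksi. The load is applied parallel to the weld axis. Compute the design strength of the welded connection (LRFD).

Effective throat t_e = 0.707 × 0.375 = 0.2651 in.
Total length L = 14 in; A_we = 0.2651 × 14 = 3.712 in².
F_nw = 0.6 F_EXX = 0.6 × 100 = 60 ksi.
φR_n = 0.75 × 60 × 3.712 = 167 kips.

φR_n ≈ 167 kips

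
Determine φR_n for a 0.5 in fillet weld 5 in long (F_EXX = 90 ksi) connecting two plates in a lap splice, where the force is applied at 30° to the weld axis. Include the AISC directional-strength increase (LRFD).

φR_n ≈ 84.2 kips

t_e = 0.707 × 0.5 = 0.3535 in; A_we = 0.3535 × 5 = 1.767 in².
Directional factor: 1.0 + 0.5 sin^1.5(30°) = 1.177.
F_nw = 0.6 × 90 × 1.177 = 63.55 ksi.
φR_n = 0.75 × 63.55 × 1.767 = 84.24 kips.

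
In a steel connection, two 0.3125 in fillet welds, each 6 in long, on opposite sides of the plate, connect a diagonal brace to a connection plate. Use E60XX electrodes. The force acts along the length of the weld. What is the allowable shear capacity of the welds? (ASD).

E60XX → F_EXX = 60 ksi.
Effective throat t_e = 0.707 × 0.3125 = 0.2209 in.
Total length L = 12 in; A_we = 0.2209 × 12 = 2.651 in².
F_nw = 0.6 F_EXX = 0.6 × 60 = 36 ksi.
R_n = 36 × 2.651 = 95.44 kips; R_n/Ω = 95.44/2.0 = 47.72 kips.

R_n/Ω ≈ 47.7 kips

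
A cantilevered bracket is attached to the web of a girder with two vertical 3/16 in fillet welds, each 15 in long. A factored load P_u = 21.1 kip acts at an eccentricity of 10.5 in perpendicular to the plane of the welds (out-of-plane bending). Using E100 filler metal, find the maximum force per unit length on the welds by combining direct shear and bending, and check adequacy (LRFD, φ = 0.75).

f_max ≈ 3.04 kip/in; adequate

E100XX → F_EXX = 100 ksi.
L_w = 2 × 15 = 30 in; section modulus (unit throat) S = 2 × L²/6 = 75 in².
Direct shear f_v = P/L_w = 21.1/30 = 0.7033 kip/in.
Moment M = P × e = 21.1 × 10.5 = 221.55 kip·in; bending f_b = M/S = 2.954 kip/in.
f_max = √(f_v² + f_b²) = √(0.7033² + 2.954²) = 3.037 kip/in.
φr_n = 0.75 × 0.6 × 100 × (0.707 × 0.1875) = 5.965 kip/in → adequate.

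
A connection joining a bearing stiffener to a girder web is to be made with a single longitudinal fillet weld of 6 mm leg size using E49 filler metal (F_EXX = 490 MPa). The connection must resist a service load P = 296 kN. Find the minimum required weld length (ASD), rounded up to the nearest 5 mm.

L = 475 mm

Throat t_e = 0.707 × 6 = 4.242 mm.
r_n/Ω = (0.6 × 490 × 4.242) / 2.0 = 623.6 N/mm = 0.6236 kN/mm.
L_req = P / (r_n/Ω) = 296 / 0.6236 = 474.7 mm total.
Round up → use L = 475 mm.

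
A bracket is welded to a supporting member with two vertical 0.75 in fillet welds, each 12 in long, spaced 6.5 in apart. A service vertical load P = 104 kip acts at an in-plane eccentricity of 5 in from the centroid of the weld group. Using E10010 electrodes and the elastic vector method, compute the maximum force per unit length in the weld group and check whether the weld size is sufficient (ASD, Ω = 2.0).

E100XX → F_EXX = 100 ksi.
Total weld length L_w = 24 in. Treat welds as unit-width lines.
Polar moment about centroid: J = 2[d³/12 + d(b/2)²] = 2[12³/12 + 12×3.25²] = 541.5 in³.
Direct shear f_v = P/L_w = 104 / 24 = 4.333 kip/in (vertical).
Torsion M = P·e = 104 × 5 = 520 kip·in.
Critical point at (x, y) = (3.25, 6) from centroid. f_tx = M·y/J = 5.762 kip/in; f_ty = M·x/J = 3.121 kip/in.
Resultant f_max = √[f_tx² + (f_v + f_ty)²] = √[5.762² + (4.333 + 3.121)²] = 9.421 kip/in.
Capacity per unit length: r_n/Ω = (1/2.0) × 0.6 × 100 × (0.707 × 0.75) = 15.91 kip/in.
9.421 ≤ 15.91 → adequate.

f_max ≈ 9.42 kip/in; adequate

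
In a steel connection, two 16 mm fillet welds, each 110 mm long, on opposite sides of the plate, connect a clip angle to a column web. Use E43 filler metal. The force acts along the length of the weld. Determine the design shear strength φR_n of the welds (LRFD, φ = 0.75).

E43XX → F_EXX = 430 MPa.
Effective throat t_e = 0.707 × 16 = 11.31 mm.
Total length L = 220 mm; A_we = 11.31 × 220 = 2489 mm².
F_nw = 0.6 F_EXX = 0.6 × 430 = 258 MPa.
φR_n = 0.75 × 258 × 2489 × 10⁻³ = 481.6 kN.

φR_n ≈ 482 kN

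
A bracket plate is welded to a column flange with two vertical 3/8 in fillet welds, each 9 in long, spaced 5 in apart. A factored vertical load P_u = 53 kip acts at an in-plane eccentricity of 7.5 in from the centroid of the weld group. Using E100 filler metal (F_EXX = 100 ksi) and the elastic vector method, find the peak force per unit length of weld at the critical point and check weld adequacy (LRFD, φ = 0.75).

f_max ≈ 10.5 kip/in; adequate

Total weld length L_w = 18 in. Treat welds as unit-width lines.
Polar moment about centroid: J = 2[d³/12 + d(b/2)²] = 2[9³/12 + 9×2.5²] = 234 in³.
Direct shear f_v = P/L_w = 53 / 18 = 2.944 kip/in (vertical).
Torsion M = P·e = 53 × 7.5 = 397.5 kip·in.
Critical point at (x, y) = (2.5, 4.5) from centroid. f_tx = M·y/J = 7.644 kip/in; f_ty = M·x/J = 4.247 kip/in.
Resultant f_max = √[f_tx² + (f_v + f_ty)²] = √[7.644² + (2.944 + 4.247)²] = 10.5 kip/in.
Capacity per unit length: φr_n = 0.75 × 0.6 × 100 × (0.707 × 0.375) = 11.93 kip/in.
10.5 ≤ 11.93 → adequate.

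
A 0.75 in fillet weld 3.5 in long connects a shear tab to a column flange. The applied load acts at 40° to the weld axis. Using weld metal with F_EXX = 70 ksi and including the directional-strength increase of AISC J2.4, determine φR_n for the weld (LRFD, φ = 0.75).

φR_n ≈ 73.5 kip

t_e = 0.707 × 0.75 = 0.5302 in; A_we = 0.5302 × 3.5 = 1.856 in².
Directional factor: 1.0 + 0.5 sin^1.5(40°) = 1.258.
F_nw = 0.6 × 70 × 1.258 = 52.82 ksi.
φR_n = 0.75 × 52.82 × 1.856 = 73.52 kip.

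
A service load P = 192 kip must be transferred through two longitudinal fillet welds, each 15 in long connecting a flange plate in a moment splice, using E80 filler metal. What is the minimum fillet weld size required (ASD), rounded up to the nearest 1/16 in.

E80XX → F_EXX = 80 ksi.
Total weld length L = 30 in.
Required throat t_e = P × Ω / (0.6 F_EXX × L) = 192 × 2.0 / (0.6 × 80 × 30) = 0.2667 in.
Required leg w = t_e / 0.707 = 0.3772 in → use 7/16 in.

w = 7/16 in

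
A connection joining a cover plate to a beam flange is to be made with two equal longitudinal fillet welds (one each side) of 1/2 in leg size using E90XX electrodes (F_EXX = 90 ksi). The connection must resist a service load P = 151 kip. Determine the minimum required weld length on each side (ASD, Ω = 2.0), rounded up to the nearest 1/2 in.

Throat t_e = 0.707 × 0.5 = 0.3535 in.
r_n/Ω = (0.6 × 90 × 0.3535) / 2.0 = 9.544 kip/in.
L_req = P / (r_n/Ω) = 151 / 9.544 = 15.82 in total.
Per side: 15.82 / 2 = 7.91 in.
Round up → use L = 8 in on each side.

L = 8 in on each side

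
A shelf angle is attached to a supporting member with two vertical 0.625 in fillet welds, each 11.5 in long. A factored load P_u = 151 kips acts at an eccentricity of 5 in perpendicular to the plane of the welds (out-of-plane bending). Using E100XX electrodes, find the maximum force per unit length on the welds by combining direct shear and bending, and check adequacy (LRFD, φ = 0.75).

E100XX → F_EXX = 100 ksi.
L_w = 2 × 11.5 = 23 in; section modulus (unit throat) S = 2 × L²/6 = 44.08 in².
Direct shear f_v = P/L_w = 151/23 = 6.565 kip/in.
Moment M = P × e = 151 × 5 = 755 kip·in; bending f_b = M/S = 17.13 kip/in.
f_max = √(f_v² + f_b²) = √(6.565² + 17.13²) = 18.34 kip/in.
φr_n = 0.75 × 0.6 × 100 × (0.707 × 0.625) = 19.88 kip/in → adequate.

f_max ≈ 18.3 kip/in; adequate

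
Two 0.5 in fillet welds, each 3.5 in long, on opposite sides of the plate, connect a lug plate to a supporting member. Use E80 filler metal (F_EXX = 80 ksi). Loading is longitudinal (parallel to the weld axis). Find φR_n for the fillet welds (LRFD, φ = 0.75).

Effective throat t_e = 0.707 × 0.5 = 0.3535 in.
Total length L = 7 in; A_we = 0.3535 × 7 = 2.474 in².
F_nw = 0.6 F_EXX = 0.6 × 80 = 48 ksi.
φR_n = 0.75 × 48 × 2.474 = 89.08 kips.

φR_n ≈ 89.1 kips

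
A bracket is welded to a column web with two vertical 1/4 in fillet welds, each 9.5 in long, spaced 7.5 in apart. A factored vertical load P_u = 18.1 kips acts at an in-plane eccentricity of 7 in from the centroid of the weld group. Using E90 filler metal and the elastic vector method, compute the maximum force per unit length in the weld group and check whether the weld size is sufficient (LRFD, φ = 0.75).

f_max ≈ 2.57 kip/in; adequate

E90XX → F_EXX = 90 ksi.
Total weld length L_w = 19 in. Treat welds as unit-width lines.
Polar moment about centroid: J = 2[d³/12 + d(b/2)²] = 2[9.5³/12 + 9.5×3.75²] = 410.1 in³.
Direct shear f_v = P/L_w = 18.1 / 19 = 0.9526 kip/in (vertical).
Torsion M = P·e = 18.1 × 7 = 126.7 kip·in.
Critical point at (x, y) = (3.75, 4.75) from centroid. f_tx = M·y/J = 1.468 kip/in; f_ty = M·x/J = 1.159 kip/in.
Resultant f_max = √[f_tx² + (f_v + f_ty)²] = √[1.468² + (0.9526 + 1.159)²] = 2.571 kip/in.
Capacity per unit length: φr_n = 0.75 × 0.6 × 90 × (0.707 × 0.25) = 7.158 kip/in.
2.571 ≤ 7.158 → adequate.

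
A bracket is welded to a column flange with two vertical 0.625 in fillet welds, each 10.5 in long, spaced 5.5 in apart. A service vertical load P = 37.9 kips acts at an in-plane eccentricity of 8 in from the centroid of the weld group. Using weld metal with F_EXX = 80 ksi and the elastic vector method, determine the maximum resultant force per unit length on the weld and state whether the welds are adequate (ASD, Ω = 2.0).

Total weld length L_w = 21 in. Treat welds as unit-width lines.
Polar moment about centroid: J = 2[d³/12 + d(b/2)²] = 2[10.5³/12 + 10.5×2.75²] = 351.8 in³.
Direct shear f_v = P/L_w = 37.9 / 21 = 1.805 kip/in (vertical).
Torsion M = P·e = 37.9 × 8 = 303.2 kip·in.
Critical point at (x, y) = (2.75, 5.25) from centroid. f_tx = M·y/J = 4.525 kip/in; f_ty = M·x/J = 2.37 kip/in.
Resultant f_max = √[f_tx² + (f_v + f_ty)²] = √[4.525² + (1.805 + 2.37)²] = 6.157 kip/in.
Capacity per unit length: r_n/Ω = (1/2.0) × 0.6 × 80 × (0.707 × 0.625) = 10.6 kip/in.
6.157 ≤ 10.6 → adequate.

f_max ≈ 6.16 kip/in; adequate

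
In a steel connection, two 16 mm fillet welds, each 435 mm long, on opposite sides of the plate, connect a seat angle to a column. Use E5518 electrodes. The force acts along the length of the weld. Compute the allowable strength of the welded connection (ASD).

R_n/Ω ≈ 1620 kN

E55XX → F_EXX = 550 MPa.
Effective throat t_e = 0.707 × 16 = 11.31 mm.
Total length L = 870 mm; A_we = 11.31 × 870 = 9841 mm².
F_nw = 0.6 F_EXX = 0.6 × 550 = 330 MPa.
R_n = 330 × 9841 × 10⁻³ = 3248 kN; R_n/Ω = 3248/2.0 = 1624 kN.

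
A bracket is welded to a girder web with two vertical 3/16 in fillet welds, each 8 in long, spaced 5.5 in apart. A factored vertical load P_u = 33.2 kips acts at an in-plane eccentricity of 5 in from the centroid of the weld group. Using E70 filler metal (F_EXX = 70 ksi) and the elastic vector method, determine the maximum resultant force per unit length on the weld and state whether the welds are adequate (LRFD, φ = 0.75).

f_max ≈ 5.36 kip/in; NOT adequate

Total weld length L_w = 16 in. Treat welds as unit-width lines.
Polar moment about centroid: J = 2[d³/12 + d(b/2)²] = 2[8³/12 + 8×2.75²] = 206.3 in³.
Direct shear f_v = P/L_w = 33.2 / 16 = 2.075 kip/in (vertical).
Torsion M = P·e = 33.2 × 5 = 166 kip·in.
Critical point at (x, y) = (2.75, 4) from centroid. f_tx = M·y/J = 3.218 kip/in; f_ty = M·x/J = 2.212 kip/in.
Resultant f_max = √[f_tx² + (f_v + f_ty)²] = √[3.218² + (2.075 + 2.212)²] = 5.361 kip/in.
Capacity per unit length: φr_n = 0.75 × 0.6 × 70 × (0.707 × 0.1875) = 4.176 kip/in.
5.361 > 4.176 → NOT adequate.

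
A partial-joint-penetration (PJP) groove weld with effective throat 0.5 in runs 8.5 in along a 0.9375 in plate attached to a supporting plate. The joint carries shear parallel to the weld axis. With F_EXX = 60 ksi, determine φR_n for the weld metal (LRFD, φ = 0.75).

Effective throat (given) t_e = 0.5 in.
A_we = 0.5 × 8.5 = 4.25 in².
F_nw = 0.6 F_EXX = 36 ksi.
φR_n = 0.75 × 36 × 4.25 = 114.8 kip.

φR_n ≈ 115 kip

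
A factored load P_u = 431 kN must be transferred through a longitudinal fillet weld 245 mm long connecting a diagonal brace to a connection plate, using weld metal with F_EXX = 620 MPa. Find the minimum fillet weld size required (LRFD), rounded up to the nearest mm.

w = 9 mm

Total weld length L = 245 mm.
Required throat t_e = P_u / (φ × 0.6 F_EXX × L) = 431 / (0.75 × 0.6 × 620 × 245 × 10⁻³) = 6.305 mm.
Required leg w = t_e / 0.707 = 8.918 mm → use 9 mm.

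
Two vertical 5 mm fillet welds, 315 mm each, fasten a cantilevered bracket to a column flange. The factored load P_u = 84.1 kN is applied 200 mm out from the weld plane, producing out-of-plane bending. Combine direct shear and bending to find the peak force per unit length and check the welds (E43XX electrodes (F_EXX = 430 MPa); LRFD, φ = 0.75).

f_max ≈ 526 N/mm; adequate

L_w = 2 × 315 = 630 mm; section modulus (unit throat) S = 2 × L²/6 = 33080 mm².
Direct shear f_v = P/L_w = 84.1×10³/630 = 133.5 N/mm.
Moment M = P × e = 84.1×10³ × 200 = 16820000 N·mm; bending f_b = M/S = 508.5 N/mm.
f_max = √(f_v² + f_b²) = √(133.5² + 508.5²) = 525.8 N/mm.
φr_n = 0.75 × 0.6 × 430 × (0.707 × 5) = 684 N/mm → adequate.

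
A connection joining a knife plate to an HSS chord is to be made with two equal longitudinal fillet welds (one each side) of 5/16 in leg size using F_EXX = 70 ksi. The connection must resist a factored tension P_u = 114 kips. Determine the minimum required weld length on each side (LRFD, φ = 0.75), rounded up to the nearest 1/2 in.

Throat t_e = 0.707 × 0.3125 = 0.2209 in.
φr_n = 0.75 × 0.6 × 70 × 0.2209 = 6.96 kips/in.
L_req = P_u / φr_n = 114 / 6.96 = 16.38 in total.
Per side: 16.38 / 2 = 8.19 in.
Round up → use L = 8.5 in on each side.

L = 8.5 in on each side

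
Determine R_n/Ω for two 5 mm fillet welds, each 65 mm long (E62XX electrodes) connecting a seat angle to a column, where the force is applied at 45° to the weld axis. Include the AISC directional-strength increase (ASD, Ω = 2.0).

E62XX → F_EXX = 620 MPa.
t_e = 0.707 × 5 = 3.535 mm; A_we = 3.535 × 130 = 459.5 mm².
Directional factor: 1.0 + 0.5 sin^1.5(45°) = 1.297.
F_nw = 0.6 × 620 × 1.297 = 482.6 MPa.
R_n/Ω = (482.6 × 459.5) / 2.0 × 10⁻³ = 110.9 kN.

R_n/Ω ≈ 111 kN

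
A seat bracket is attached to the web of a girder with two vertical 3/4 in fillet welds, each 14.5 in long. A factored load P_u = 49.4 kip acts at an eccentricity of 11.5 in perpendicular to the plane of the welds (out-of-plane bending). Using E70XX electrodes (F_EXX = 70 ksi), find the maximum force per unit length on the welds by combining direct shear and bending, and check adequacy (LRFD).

L_w = 2 × 14.5 = 29 in; section modulus (unit throat) S = 2 × L²/6 = 70.08 in².
Direct shear f_v = P/L_w = 49.4/29 = 1.703 kip/in.
Moment M = P × e = 49.4 × 11.5 = 568.1 kip·in; bending f_b = M/S = 8.106 kip/in.
f_max = √(f_v² + f_b²) = √(1.703² + 8.106²) = 8.283 kip/in.
φr_n = 0.75 × 0.6 × 70 × (0.707 × 0.75) = 16.7 kip/in → adequate.

f_max ≈ 8.28 kip/in; adequate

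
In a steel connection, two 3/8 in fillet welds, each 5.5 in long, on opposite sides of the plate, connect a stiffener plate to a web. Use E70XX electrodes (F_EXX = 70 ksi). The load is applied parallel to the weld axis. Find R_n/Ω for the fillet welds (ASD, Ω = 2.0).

R_n/Ω ≈ 61.2 kip

Effective throat t_e = 0.707 × 0.375 = 0.2651 in.
Total length L = 11 in; A_we = 0.2651 × 11 = 2.916 in².
F_nw = 0.6 F_EXX = 0.6 × 70 = 42 ksi.
R_n = 42 × 2.916 = 122.5 kip; R_n/Ω = 122.5/2.0 = 61.24 kip.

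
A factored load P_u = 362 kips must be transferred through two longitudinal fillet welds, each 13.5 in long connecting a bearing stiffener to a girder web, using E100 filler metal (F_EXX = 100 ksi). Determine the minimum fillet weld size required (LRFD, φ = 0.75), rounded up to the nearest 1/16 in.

w = 7/16 in

Total weld length L = 27 in.
Required throat t_e = P_u / (φ × 0.6 F_EXX × L) = 362 / (0.75 × 0.6 × 100 × 27) = 0.2979 in.
Required leg w = t_e / 0.707 = 0.4214 in → use 7/16 in.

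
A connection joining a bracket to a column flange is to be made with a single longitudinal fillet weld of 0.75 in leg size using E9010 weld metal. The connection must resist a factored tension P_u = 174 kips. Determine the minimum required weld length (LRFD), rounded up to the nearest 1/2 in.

L = 8.5 in

E90XX → F_EXX = 90 ksi.
Throat t_e = 0.707 × 0.75 = 0.5302 in.
φr_n = 0.75 × 0.6 × 90 × 0.5302 = 21.48 kips/in.
L_req = P_u / φr_n = 174 / 21.48 = 8.102 in total.
Round up → use L = 8.5 in.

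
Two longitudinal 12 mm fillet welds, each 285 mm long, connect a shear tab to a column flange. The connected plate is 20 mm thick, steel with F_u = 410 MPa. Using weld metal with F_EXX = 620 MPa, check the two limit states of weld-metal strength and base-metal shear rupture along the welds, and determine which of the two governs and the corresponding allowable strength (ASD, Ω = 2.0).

R_n/Ω ≈ 899 kN (weld metal governs)

t_e = 0.707 × 12 = 8.484 mm; L = 570 mm.
Weld metal: R_n/Ω = (1/2.0) × 0.6 × 620 × 8.484 × 570 × 10⁻³ = 899.5 kN.
Base metal (shear rupture): R_n/Ω = (1/2.0) × 0.6 × 410 × 20 × 570 × 10⁻³ = 1402 kN.
Governing: weld metal.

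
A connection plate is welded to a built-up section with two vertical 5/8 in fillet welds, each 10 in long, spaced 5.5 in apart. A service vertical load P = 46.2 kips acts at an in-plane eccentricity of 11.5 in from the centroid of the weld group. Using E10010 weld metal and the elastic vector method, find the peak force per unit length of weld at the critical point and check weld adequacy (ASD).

f_max ≈ 10.8 kip/in; adequate

E100XX → F_EXX = 100 ksi.
Total weld length L_w = 20 in. Treat welds as unit-width lines.
Polar moment about centroid: J = 2[d³/12 + d(b/2)²] = 2[10³/12 + 10×2.75²] = 317.9 in³.
Direct shear f_v = P/L_w = 46.2 / 20 = 2.31 kip/in (vertical).
Torsion M = P·e = 46.2 × 11.5 = 531.3 kip·in.
Critical point at (x, y) = (2.75, 5) from centroid. f_tx = M·y/J = 8.356 kip/in; f_ty = M·x/J = 4.596 kip/in.
Resultant f_max = √[f_tx² + (f_v + f_ty)²] = √[8.356² + (2.31 + 4.596)²] = 10.84 kip/in.
Capacity per unit length: r_n/Ω = (1/2.0) × 0.6 × 100 × (0.707 × 0.625) = 13.26 kip/in.
10.84 ≤ 13.26 → adequate.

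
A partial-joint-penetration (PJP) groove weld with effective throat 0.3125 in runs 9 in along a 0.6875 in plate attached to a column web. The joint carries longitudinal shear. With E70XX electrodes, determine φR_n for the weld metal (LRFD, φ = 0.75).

E70XX → F_EXX = 70 ksi.
Effective throat (given) t_e = 0.3125 in.
A_we = 0.3125 × 9 = 2.812 in².
F_nw = 0.6 F_EXX = 42 ksi.
φR_n = 0.75 × 42 × 2.812 = 88.59 kips.

φR_n ≈ 88.6 kips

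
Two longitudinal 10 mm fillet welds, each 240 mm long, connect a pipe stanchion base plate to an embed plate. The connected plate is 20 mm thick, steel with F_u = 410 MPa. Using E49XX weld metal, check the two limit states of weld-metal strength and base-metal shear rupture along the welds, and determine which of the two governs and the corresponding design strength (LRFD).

E49XX → F_EXX = 490 MPa.
t_e = 0.707 × 10 = 7.07 mm; L = 480 mm.
Weld metal: φR_n = 0.75 × 0.6 × 490 × 7.07 × 480 × 10⁻³ = 748.3 kN.
Base metal (shear rupture): φR_n = 0.75 × 0.6 × 410 × 20 × 480 × 10⁻³ = 1771 kN.
Governing: weld metal.

φR_n ≈ 748 kN (weld metal governs)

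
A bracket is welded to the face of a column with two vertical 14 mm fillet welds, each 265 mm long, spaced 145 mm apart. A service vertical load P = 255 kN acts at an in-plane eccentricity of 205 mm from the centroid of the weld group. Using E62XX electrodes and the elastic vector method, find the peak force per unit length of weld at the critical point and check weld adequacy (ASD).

E62XX → F_EXX = 620 MPa.
Total weld length L_w = 530 mm. Treat welds as unit-width lines.
Polar moment about centroid: J = 2[d³/12 + d(b/2)²] = 2[265³/12 + 265×72.5²] = 5887000 mm³.
Direct shear f_v = P/L_w = 255×10³ / 530 = 481.1 N/mm (vertical).
Torsion M = P·e = 255×10³ × 205 = 52275000 N·mm.
Critical point at (x, y) = (72.5, 132.5) from centroid. f_tx = M·y/J = 1176 N/mm; f_ty = M·x/J = 643.7 N/mm.
Resultant f_max = √[f_tx² + (f_v + f_ty)²] = √[1176² + (481.1 + 643.7)²] = 1628 N/mm.
Capacity per unit length: r_n/Ω = (1/2.0) × 0.6 × 620 × (0.707 × 14) = 1841 N/mm.
1628 ≤ 1841 → adequate.

f_max ≈ 1630 N/mm; adequate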